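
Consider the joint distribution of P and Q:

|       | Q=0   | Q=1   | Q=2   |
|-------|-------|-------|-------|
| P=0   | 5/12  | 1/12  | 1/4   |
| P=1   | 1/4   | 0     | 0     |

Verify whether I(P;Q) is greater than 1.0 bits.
Marginal P(P) (row sums):
  P(P=0) = 5/12 + 1/12 + 1/4 = 3/4
  P(P=1) = 1/4 + 0 + 0 = 1/4
Marginal P(Q) (column sums):
  P(Q=0) = 5/12 + 1/4 = 2/3
  P(Q=1) = 1/12 + 0 = 1/12
  P(Q=2) = 1/4 + 0 = 1/4

H(P) = -[(3/4)·log₂(3/4) + (1/4)·log₂(1/4)]
  = 0.3113 + 0.5000
  = 0.8113 bits
H(Q) = -[(2/3)·log₂(2/3) + (1/12)·log₂(1/12) + (1/4)·log₂(1/4)]
  = 0.3900 + 0.2987 + 0.5000
  = 1.1887 bits
H(P,Q) = -[(5/12)·log₂(5/12) + (1/12)·log₂(1/12) + (1/4)·log₂(1/4) + (1/4)·log₂(1/4)]
  = 0.5263 + 0.2987 + 0.5000 + 0.5000
  = 1.8250 bits

I(P;Q) = H(P) + H(Q) - H(P,Q)
  = 0.8113 + 1.1887 - 1.8250
  = 0.1750 bits

No. I(P;Q) = 0.1750 bits, which is ≤ 1.0 bits.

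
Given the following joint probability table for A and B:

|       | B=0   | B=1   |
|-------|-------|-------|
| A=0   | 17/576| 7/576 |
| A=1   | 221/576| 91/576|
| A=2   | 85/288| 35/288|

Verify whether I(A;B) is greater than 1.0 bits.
Marginal P(A) (row sums):
  P(A=0) = 17/576 + 7/576 = 1/24
  P(A=1) = 221/576 + 91/576 = 13/24
  P(A=2) = 85/288 + 35/288 = 5/12
Marginal P(B) (column sums):
  P(B=0) = 17/576 + 221/576 + 85/288 = 17/24
  P(B=1) = 7/576 + 91/576 + 35/288 = 7/24

H(A) = -[(1/24)·log₂(1/24) + (13/24)·log₂(13/24) + (5/12)·log₂(5/12)]
  = 0.1910 + 0.4791 + 0.5263
  = 1.1964 bits
H(B) = -[(17/24)·log₂(17/24) + (7/24)·log₂(7/24)]
  = 0.3524 + 0.5185
  = 0.8709 bits
H(A,B) = -[(17/576)·log₂(17/576) + (7/576)·log₂(7/576) + (221/576)·log₂(221/576) + (91/576)·log₂(91/576) + (85/288)·log₂(85/288) + (35/288)·log₂(35/288)]
  = 0.1500 + 0.0773 + 0.5303 + 0.4206 + 0.5196 + 0.3695
  = 2.0673 bits

I(A;B) = H(A) + H(B) - H(A,B)
  = 1.1964 + 0.8709 - 2.0673
  = 0.0000 bits

No. I(A;B) = 0.0000 bits, which is ≤ 1.0 bits.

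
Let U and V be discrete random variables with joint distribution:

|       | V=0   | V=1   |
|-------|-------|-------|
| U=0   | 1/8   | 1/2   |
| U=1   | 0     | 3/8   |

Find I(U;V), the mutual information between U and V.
Marginal P(U) (row sums):
  P(U=0) = 1/8 + 1/2 = 5/8
  P(U=1) = 0 + 3/8 = 3/8
Marginal P(V) (column sums):
  P(V=0) = 1/8 + 0 = 1/8
  P(V=1) = 1/2 + 3/8 = 7/8

H(U) = -[(5/8)·log₂(5/8) + (3/8)·log₂(3/8)]
  = 0.4238 + 0.5306
  = 0.9544 bits
H(V) = -[(1/8)·log₂(1/8) + (7/8)·log₂(7/8)]
  = 0.3750 + 0.1686
  = 0.5436 bits
H(U,V) = -[(1/8)·log₂(1/8) + (1/2)·log₂(1/2) + (3/8)·log₂(3/8)]
  = 0.3750 + 0.5000 + 0.5306
  = 1.4056 bits

I(U;V) = H(U) + H(V) - H(U,V)
  = 0.9544 + 0.5436 - 1.4056
  = 0.0924 bits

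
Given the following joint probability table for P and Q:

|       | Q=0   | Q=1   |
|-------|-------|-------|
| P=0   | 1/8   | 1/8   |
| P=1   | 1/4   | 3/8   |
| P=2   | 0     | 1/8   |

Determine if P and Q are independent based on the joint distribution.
Marginal P(P) (row sums):
  P(P=0) = 1/8 + 1/8 = 1/4
  P(P=1) = 1/4 + 3/8 = 5/8
  P(P=2) = 0 + 1/8 = 1/8
Marginal P(Q) (column sums):
  P(Q=0) = 1/8 + 1/4 + 0 = 3/8
  P(Q=1) = 1/8 + 3/8 + 1/8 = 5/8

P and Q are independent iff P(P=i,Q=j) = P(P=i)·P(Q=j) for every cell.
  P(P=0)·P(Q=0) = 1/4 × 3/8 = 3/32, but P(P=0,Q=0) = 1/8 ✗

No, P and Q are not independent. Quantitatively, I(P;Q) > 0:

H(P) = -[(1/4)·log₂(1/4) + (5/8)·log₂(5/8) + (1/8)·log₂(1/8)]
  = 0.5000 + 0.4238 + 0.3750
  = 1.2988 bits
H(Q) = -[(3/8)·log₂(3/8) + (5/8)·log₂(5/8)]
  = 0.5306 + 0.4238
  = 0.9544 bits
H(P,Q) = -[(1/8)·log₂(1/8) + (1/8)·log₂(1/8) + (1/4)·log₂(1/4) + (3/8)·log₂(3/8) + (1/8)·log₂(1/8)]
  = 0.3750 + 0.3750 + 0.5000 + 0.5306 + 0.3750
  = 2.1556 bits
I(P;Q) = H(P) + H(Q) - H(P,Q) = 1.2988 + 0.9544 - 2.1556 = 0.0976 bits > 0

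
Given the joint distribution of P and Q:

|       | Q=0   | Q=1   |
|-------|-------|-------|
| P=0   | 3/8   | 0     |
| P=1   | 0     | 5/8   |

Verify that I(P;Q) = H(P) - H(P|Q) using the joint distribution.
Left side, from I(P;Q) = H(P) + H(Q) - H(P,Q):
Marginal P(P) (row sums):
  P(P=0) = 3/8 + 0 = 3/8
  P(P=1) = 0 + 5/8 = 5/8
Marginal P(Q) (column sums):
  P(Q=0) = 3/8 + 0 = 3/8
  P(Q=1) = 0 + 5/8 = 5/8

H(P) = -[(3/8)·log₂(3/8) + (5/8)·log₂(5/8)]
  = 0.5306 + 0.4238
  = 0.9544 bits
H(Q) = -[(3/8)·log₂(3/8) + (5/8)·log₂(5/8)]
  = 0.5306 + 0.4238
  = 0.9544 bits
H(P,Q) = -[(3/8)·log₂(3/8) + (5/8)·log₂(5/8)]
  = 0.5306 + 0.4238
  = 0.9544 bits

I(P;Q) = H(P) + H(Q) - H(P,Q)
  = 0.9544 + 0.9544 - 0.9544
  = 0.9544 bits

Right side, with H(P|Q) computed directly from the conditional probabilities:
H(P|Q) = -Σ P(P,Q)·log₂ P(P|Q), where P(P|Q) = P(P,Q) / P(Q)
  (cells with P(P,Q) = 0 contribute 0)
  (P=0,Q=0): P(P|Q) = (3/8)/(3/8) = 1;  -(3/8)·log₂(1) = 0.0000
  (P=1,Q=1): P(P|Q) = (5/8)/(5/8) = 1;  -(5/8)·log₂(1) = 0.0000
H(P|Q) = 0.0000 + 0.0000
  = 0.0000 bits
H(P) - H(P|Q) = 0.9544 - 0.0000 = 0.9544 bits

Both sides equal 0.9544 bits, so I(P;Q) = H(P) - H(P|Q) ✓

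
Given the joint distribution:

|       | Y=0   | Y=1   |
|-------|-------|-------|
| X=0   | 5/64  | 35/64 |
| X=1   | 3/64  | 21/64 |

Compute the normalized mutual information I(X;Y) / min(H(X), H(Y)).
Marginal P(X) (row sums):
  P(X=0) = 5/64 + 35/64 = 5/8
  P(X=1) = 3/64 + 21/64 = 3/8
Marginal P(Y) (column sums):
  P(Y=0) = 5/64 + 3/64 = 1/8
  P(Y=1) = 35/64 + 21/64 = 7/8

H(X) = -[(5/8)·log₂(5/8) + (3/8)·log₂(3/8)]
  = 0.4238 + 0.5306
  = 0.9544 bits
H(Y) = -[(1/8)·log₂(1/8) + (7/8)·log₂(7/8)]
  = 0.3750 + 0.1686
  = 0.5436 bits
H(X,Y) = -[(5/64)·log₂(5/64) + (35/64)·log₂(35/64) + (3/64)·log₂(3/64) + (21/64)·log₂(21/64)]
  = 0.2873 + 0.4762 + 0.2070 + 0.5275
  = 1.4980 bits

I(X;Y) = H(X) + H(Y) - H(X,Y)
  = 0.9544 + 0.5436 - 1.4980
  = 0.0000 bits

min(H(X), H(Y)) = min(0.9544, 0.5436) = 0.5436 bits
Normalized MI = 0.0000 / 0.5436 = 0.0000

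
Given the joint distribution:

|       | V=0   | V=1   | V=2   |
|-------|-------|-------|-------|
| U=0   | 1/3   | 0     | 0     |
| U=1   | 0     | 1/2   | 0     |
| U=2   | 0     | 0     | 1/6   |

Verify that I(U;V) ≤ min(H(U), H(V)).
Marginal P(U) (row sums):
  P(U=0) = 1/3 + 0 + 0 = 1/3
  P(U=1) = 0 + 1/2 + 0 = 1/2
  P(U=2) = 0 + 0 + 1/6 = 1/6
Marginal P(V) (column sums):
  P(V=0) = 1/3 + 0 + 0 = 1/3
  P(V=1) = 0 + 1/2 + 0 = 1/2
  P(V=2) = 0 + 0 + 1/6 = 1/6

H(U) = -[(1/3)·log₂(1/3) + (1/2)·log₂(1/2) + (1/6)·log₂(1/6)]
  = 0.5283 + 0.5000 + 0.4308
  = 1.4591 bits
H(V) = -[(1/3)·log₂(1/3) + (1/2)·log₂(1/2) + (1/6)·log₂(1/6)]
  = 0.5283 + 0.5000 + 0.4308
  = 1.4591 bits
H(U,V) = -[(1/3)·log₂(1/3) + (1/2)·log₂(1/2) + (1/6)·log₂(1/6)]
  = 0.5283 + 0.5000 + 0.4308
  = 1.4591 bits

I(U;V) = H(U) + H(V) - H(U,V)
  = 1.4591 + 1.4591 - 1.4591
  = 1.4591 bits

min(H(U), H(V)) = min(1.4591, 1.4591) = 1.4591 bits
Since 1.4591 ≤ 1.4591, the bound is satisfied ✓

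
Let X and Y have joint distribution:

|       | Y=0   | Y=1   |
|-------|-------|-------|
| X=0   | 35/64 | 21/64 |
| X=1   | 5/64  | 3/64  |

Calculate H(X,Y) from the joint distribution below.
H(X,Y) = -Σ P(X,Y) log₂ P(X,Y), summed over the non-zero cells:
H(X,Y) = -[(35/64)·log₂(35/64) + (21/64)·log₂(21/64) + (5/64)·log₂(5/64) + (3/64)·log₂(3/64)]
  = 0.4762 + 0.5275 + 0.2873 + 0.2070
  = 1.4980 bits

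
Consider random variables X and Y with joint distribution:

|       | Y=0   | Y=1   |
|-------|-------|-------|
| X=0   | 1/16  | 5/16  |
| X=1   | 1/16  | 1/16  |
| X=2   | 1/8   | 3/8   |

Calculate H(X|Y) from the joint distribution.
Marginal P(Y) (column sums):
  P(Y=0) = 1/16 + 1/16 + 1/8 = 1/4
  P(Y=1) = 5/16 + 1/16 + 3/8 = 3/4

H(X|Y) = -Σ P(X,Y)·log₂ P(X|Y), where P(X|Y) = P(X,Y) / P(Y)
  (X=0,Y=0): P(X|Y) = (1/16)/(1/4) = 1/4;  -(1/16)·log₂(1/4) = 0.1250
  (X=0,Y=1): P(X|Y) = (5/16)/(3/4) = 5/12;  -(5/16)·log₂(5/12) = 0.3947
  (X=1,Y=0): P(X|Y) = (1/16)/(1/4) = 1/4;  -(1/16)·log₂(1/4) = 0.1250
  (X=1,Y=1): P(X|Y) = (1/16)/(3/4) = 1/12;  -(1/16)·log₂(1/12) = 0.2241
  (X=2,Y=0): P(X|Y) = (1/8)/(1/4) = 1/2;  -(1/8)·log₂(1/2) = 0.1250
  (X=2,Y=1): P(X|Y) = (3/8)/(3/4) = 1/2;  -(3/8)·log₂(1/2) = 0.3750
H(X|Y) = 0.1250 + 0.3947 + 0.1250 + 0.2241 + 0.1250 + 0.3750
  = 1.3688 bits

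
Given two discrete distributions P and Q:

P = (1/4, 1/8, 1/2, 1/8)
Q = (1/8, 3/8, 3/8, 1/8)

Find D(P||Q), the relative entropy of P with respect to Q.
D(P||Q) = Σ P(i) log₂(P(i)/Q(i))
  i=0: (1/4) × log₂((1/4)/(1/8)) = (1/4) × log₂(2) = 0.2500
  i=1: (1/8) × log₂((1/8)/(3/8)) = (1/8) × log₂(1/3) = -0.1981
  i=2: (1/2) × log₂((1/2)/(3/8)) = (1/2) × log₂(4/3) = 0.2075
  i=3: (1/8) × log₂((1/8)/(1/8)) = (1/8) × log₂(1) = 0.0000
D(P||Q) = 0.2500 - 0.1981 + 0.2075 + 0.0000
  = 0.2594 bits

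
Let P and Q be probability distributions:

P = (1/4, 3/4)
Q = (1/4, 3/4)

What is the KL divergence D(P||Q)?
D(P||Q) = Σ P(i) log₂(P(i)/Q(i))
  i=0: (1/4) × log₂((1/4)/(1/4)) = (1/4) × log₂(1) = 0.0000
  i=1: (3/4) × log₂((3/4)/(3/4)) = (3/4) × log₂(1) = 0.0000
D(P||Q) = 0.0000 + 0.0000
  = 0.0000 bits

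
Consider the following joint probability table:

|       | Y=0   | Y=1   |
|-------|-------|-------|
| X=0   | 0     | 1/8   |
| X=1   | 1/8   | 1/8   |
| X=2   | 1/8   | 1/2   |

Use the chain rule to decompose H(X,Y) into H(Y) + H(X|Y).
By the chain rule: H(X,Y) = H(Y) + H(X|Y)

Marginal P(Y) (column sums):
  P(Y=0) = 0 + 1/8 + 1/8 = 1/4
  P(Y=1) = 1/8 + 1/8 + 1/2 = 3/4
H(Y) = -[(1/4)·log₂(1/4) + (3/4)·log₂(3/4)]
  = 0.5000 + 0.3113
  = 0.8113 bits
H(X|Y) = -Σ P(X,Y)·log₂ P(X|Y), where P(X|Y) = P(X,Y) / P(Y)
  (cells with P(X,Y) = 0 contribute 0)
  (X=0,Y=1): P(X|Y) = (1/8)/(3/4) = 1/6;  -(1/8)·log₂(1/6) = 0.3231
  (X=1,Y=0): P(X|Y) = (1/8)/(1/4) = 1/2;  -(1/8)·log₂(1/2) = 0.1250
  (X=1,Y=1): P(X|Y) = (1/8)/(3/4) = 1/6;  -(1/8)·log₂(1/6) = 0.3231
  (X=2,Y=0): P(X|Y) = (1/8)/(1/4) = 1/2;  -(1/8)·log₂(1/2) = 0.1250
  (X=2,Y=1): P(X|Y) = (1/2)/(3/4) = 2/3;  -(1/2)·log₂(2/3) = 0.2925
H(X|Y) = 0.3231 + 0.1250 + 0.3231 + 0.1250 + 0.2925
  = 1.1887 bits

H(X,Y) = H(Y) + H(X|Y) = 0.8113 + 1.1887 = 2.0000 bits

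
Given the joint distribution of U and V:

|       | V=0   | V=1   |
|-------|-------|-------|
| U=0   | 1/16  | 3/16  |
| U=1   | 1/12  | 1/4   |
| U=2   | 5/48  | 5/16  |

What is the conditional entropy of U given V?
Marginal P(V) (column sums):
  P(V=0) = 1/16 + 1/12 + 5/48 = 1/4
  P(V=1) = 3/16 + 1/4 + 5/16 = 3/4

H(U|V) = -Σ P(U,V)·log₂ P(U|V), where P(U|V) = P(U,V) / P(V)
  (U=0,V=0): P(U|V) = (1/16)/(1/4) = 1/4;  -(1/16)·log₂(1/4) = 0.1250
  (U=0,V=1): P(U|V) = (3/16)/(3/4) = 1/4;  -(3/16)·log₂(1/4) = 0.3750
  (U=1,V=0): P(U|V) = (1/12)/(1/4) = 1/3;  -(1/12)·log₂(1/3) = 0.1321
  (U=1,V=1): P(U|V) = (1/4)/(3/4) = 1/3;  -(1/4)·log₂(1/3) = 0.3962
  (U=2,V=0): P(U|V) = (5/48)/(1/4) = 5/12;  -(5/48)·log₂(5/12) = 0.1316
  (U=2,V=1): P(U|V) = (5/16)/(3/4) = 5/12;  -(5/16)·log₂(5/12) = 0.3947
H(U|V) = 0.1250 + 0.3750 + 0.1321 + 0.3962 + 0.1316 + 0.3947
  = 1.5546 bits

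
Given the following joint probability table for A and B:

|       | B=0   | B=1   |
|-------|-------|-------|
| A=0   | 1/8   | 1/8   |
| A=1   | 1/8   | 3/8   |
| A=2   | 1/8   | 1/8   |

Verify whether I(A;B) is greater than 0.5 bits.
Marginal P(A) (row sums):
  P(A=0) = 1/8 + 1/8 = 1/4
  P(A=1) = 1/8 + 3/8 = 1/2
  P(A=2) = 1/8 + 1/8 = 1/4
Marginal P(B) (column sums):
  P(B=0) = 1/8 + 1/8 + 1/8 = 3/8
  P(B=1) = 1/8 + 3/8 + 1/8 = 5/8

H(A) = -[(1/4)·log₂(1/4) + (1/2)·log₂(1/2) + (1/4)·log₂(1/4)]
  = 0.5000 + 0.5000 + 0.5000
  = 1.5000 bits
H(B) = -[(3/8)·log₂(3/8) + (5/8)·log₂(5/8)]
  = 0.5306 + 0.4238
  = 0.9544 bits
H(A,B) = -[(1/8)·log₂(1/8) + (1/8)·log₂(1/8) + (1/8)·log₂(1/8) + (3/8)·log₂(3/8) + (1/8)·log₂(1/8) + (1/8)·log₂(1/8)]
  = 0.3750 + 0.3750 + 0.3750 + 0.5306 + 0.3750 + 0.3750
  = 2.4056 bits

I(A;B) = H(A) + H(B) - H(A,B)
  = 1.5000 + 0.9544 - 2.4056
  = 0.0488 bits

No. I(A;B) = 0.0488 bits, which is ≤ 0.5 bits.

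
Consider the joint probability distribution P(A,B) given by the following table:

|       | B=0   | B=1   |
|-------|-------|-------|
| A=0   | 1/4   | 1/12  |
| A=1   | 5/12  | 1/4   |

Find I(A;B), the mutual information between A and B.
Marginal P(A) (row sums):
  P(A=0) = 1/4 + 1/12 = 1/3
  P(A=1) = 5/12 + 1/4 = 2/3
Marginal P(B) (column sums):
  P(B=0) = 1/4 + 5/12 = 2/3
  P(B=1) = 1/12 + 1/4 = 1/3

H(A) = -[(1/3)·log₂(1/3) + (2/3)·log₂(2/3)]
  = 0.5283 + 0.3900
  = 0.9183 bits
H(B) = -[(2/3)·log₂(2/3) + (1/3)·log₂(1/3)]
  = 0.3900 + 0.5283
  = 0.9183 bits
H(A,B) = -[(1/4)·log₂(1/4) + (1/12)·log₂(1/12) + (5/12)·log₂(5/12) + (1/4)·log₂(1/4)]
  = 0.5000 + 0.2987 + 0.5263 + 0.5000
  = 1.8250 bits

I(A;B) = H(A) + H(B) - H(A,B)
  = 0.9183 + 0.9183 - 1.8250
  = 0.0116 bits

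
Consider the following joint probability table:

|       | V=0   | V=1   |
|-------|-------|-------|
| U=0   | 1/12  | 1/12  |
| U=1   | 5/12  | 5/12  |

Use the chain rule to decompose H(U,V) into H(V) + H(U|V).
By the chain rule: H(U,V) = H(V) + H(U|V)

Marginal P(V) (column sums):
  P(V=0) = 1/12 + 5/12 = 1/2
  P(V=1) = 1/12 + 5/12 = 1/2
H(V) = -[(1/2)·log₂(1/2) + (1/2)·log₂(1/2)]
  = 0.5000 + 0.5000
  = 1.0000 bits
H(U|V) = -Σ P(U,V)·log₂ P(U|V), where P(U|V) = P(U,V) / P(V)
  (U=0,V=0): P(U|V) = (1/12)/(1/2) = 1/6;  -(1/12)·log₂(1/6) = 0.2154
  (U=0,V=1): P(U|V) = (1/12)/(1/2) = 1/6;  -(1/12)·log₂(1/6) = 0.2154
  (U=1,V=0): P(U|V) = (5/12)/(1/2) = 5/6;  -(5/12)·log₂(5/6) = 0.1096
  (U=1,V=1): P(U|V) = (5/12)/(1/2) = 5/6;  -(5/12)·log₂(5/6) = 0.1096
H(U|V) = 0.2154 + 0.2154 + 0.1096 + 0.1096
  = 0.6500 bits

H(U,V) = H(V) + H(U|V) = 1.0000 + 0.6500 = 1.6500 bits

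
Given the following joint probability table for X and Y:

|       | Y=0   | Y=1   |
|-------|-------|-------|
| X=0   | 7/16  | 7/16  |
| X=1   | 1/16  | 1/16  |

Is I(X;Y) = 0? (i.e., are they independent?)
Marginal P(X) (row sums):
  P(X=0) = 7/16 + 7/16 = 7/8
  P(X=1) = 1/16 + 1/16 = 1/8
Marginal P(Y) (column sums):
  P(Y=0) = 7/16 + 1/16 = 1/2
  P(Y=1) = 7/16 + 1/16 = 1/2

X and Y are independent iff P(X=i,Y=j) = P(X=i)·P(Y=j) for every cell.
  P(X=0)·P(Y=0) = 7/8 × 1/2 = 7/16 = P(X=0,Y=0) ✓
  P(X=0)·P(Y=1) = 7/8 × 1/2 = 7/16 = P(X=0,Y=1) ✓
  P(X=1)·P(Y=0) = 1/8 × 1/2 = 1/16 = P(X=1,Y=0) ✓
  P(X=1)·P(Y=1) = 1/8 × 1/2 = 1/16 = P(X=1,Y=1) ✓

Yes, X and Y are independent: every cell factors, so I(X;Y) = 0 bits.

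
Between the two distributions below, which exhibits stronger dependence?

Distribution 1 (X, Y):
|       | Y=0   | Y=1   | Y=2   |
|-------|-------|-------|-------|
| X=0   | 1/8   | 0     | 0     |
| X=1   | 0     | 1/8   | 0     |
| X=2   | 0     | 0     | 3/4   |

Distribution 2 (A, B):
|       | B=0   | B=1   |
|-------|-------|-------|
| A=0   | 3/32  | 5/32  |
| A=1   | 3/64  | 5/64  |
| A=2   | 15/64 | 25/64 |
Distribution 1 (X, Y):
Marginal P(X) (row sums):
  P(X=0) = 1/8 + 0 + 0 = 1/8
  P(X=1) = 0 + 1/8 + 0 = 1/8
  P(X=2) = 0 + 0 + 3/4 = 3/4
Marginal P(Y) (column sums):
  P(Y=0) = 1/8 + 0 + 0 = 1/8
  P(Y=1) = 0 + 1/8 + 0 = 1/8
  P(Y=2) = 0 + 0 + 3/4 = 3/4

H(X) = -[(1/8)·log₂(1/8) + (1/8)·log₂(1/8) + (3/4)·log₂(3/4)]
  = 0.3750 + 0.3750 + 0.3113
  = 1.0613 bits
H(Y) = -[(1/8)·log₂(1/8) + (1/8)·log₂(1/8) + (3/4)·log₂(3/4)]
  = 0.3750 + 0.3750 + 0.3113
  = 1.0613 bits
H(X,Y) = -[(1/8)·log₂(1/8) + (1/8)·log₂(1/8) + (3/4)·log₂(3/4)]
  = 0.3750 + 0.3750 + 0.3113
  = 1.0613 bits

I(X;Y) = H(X) + H(Y) - H(X,Y)
  = 1.0613 + 1.0613 - 1.0613
  = 1.0613 bits

Distribution 2 (A, B):
Marginal P(A) (row sums):
  P(A=0) = 3/32 + 5/32 = 1/4
  P(A=1) = 3/64 + 5/64 = 1/8
  P(A=2) = 15/64 + 25/64 = 5/8
Marginal P(B) (column sums):
  P(B=0) = 3/32 + 3/64 + 15/64 = 3/8
  P(B=1) = 5/32 + 5/64 + 25/64 = 5/8

H(A) = -[(1/4)·log₂(1/4) + (1/8)·log₂(1/8) + (5/8)·log₂(5/8)]
  = 0.5000 + 0.3750 + 0.4238
  = 1.2988 bits
H(B) = -[(3/8)·log₂(3/8) + (5/8)·log₂(5/8)]
  = 0.5306 + 0.4238
  = 0.9544 bits
H(A,B) = -[(3/32)·log₂(3/32) + (5/32)·log₂(5/32) + (3/64)·log₂(3/64) + (5/64)·log₂(5/64) + (15/64)·log₂(15/64) + (25/64)·log₂(25/64)]
  = 0.3202 + 0.4184 + 0.2070 + 0.2873 + 0.4906 + 0.5297
  = 2.2532 bits

I(A;B) = H(A) + H(B) - H(A,B)
  = 1.2988 + 0.9544 - 2.2532
  = 0.0000 bits

I(X;Y) = 1.0613 bits > I(A;B) = 0.0000 bits, so (X, Y) has the higher mutual information (stronger dependence).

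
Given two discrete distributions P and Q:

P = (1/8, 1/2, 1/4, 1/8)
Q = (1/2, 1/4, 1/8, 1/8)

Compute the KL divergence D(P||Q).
D(P||Q) = Σ P(i) log₂(P(i)/Q(i))
  i=0: (1/8) × log₂((1/8)/(1/2)) = (1/8) × log₂(1/4) = -0.2500
  i=1: (1/2) × log₂((1/2)/(1/4)) = (1/2) × log₂(2) = 0.5000
  i=2: (1/4) × log₂((1/4)/(1/8)) = (1/4) × log₂(2) = 0.2500
  i=3: (1/8) × log₂((1/8)/(1/8)) = (1/8) × log₂(1) = 0.0000
D(P||Q) = -0.2500 + 0.5000 + 0.2500 + 0.0000
  = 0.5000 bits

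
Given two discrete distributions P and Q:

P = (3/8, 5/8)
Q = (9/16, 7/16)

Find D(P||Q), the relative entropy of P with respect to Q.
D(P||Q) = Σ P(i) log₂(P(i)/Q(i))
  i=0: (3/8) × log₂((3/8)/(9/16)) = (3/8) × log₂(2/3) = -0.2194
  i=1: (5/8) × log₂((5/8)/(7/16)) = (5/8) × log₂(10/7) = 0.3216
D(P||Q) = -0.2194 + 0.3216
  = 0.1022 bits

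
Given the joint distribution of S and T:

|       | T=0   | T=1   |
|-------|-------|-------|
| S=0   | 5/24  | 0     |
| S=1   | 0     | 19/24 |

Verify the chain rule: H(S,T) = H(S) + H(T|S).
Left side:
H(S,T) = -[(5/24)·log₂(5/24) + (19/24)·log₂(19/24)]
  = 0.4715 + 0.2668
  = 0.7383 bits

Right side:
Marginal P(S) (row sums):
  P(S=0) = 5/24 + 0 = 5/24
  P(S=1) = 0 + 19/24 = 19/24
H(S) = -[(5/24)·log₂(5/24) + (19/24)·log₂(19/24)]
  = 0.4715 + 0.2668
  = 0.7383 bits
H(T|S) = -Σ P(S,T)·log₂ P(T|S), where P(T|S) = P(S,T) / P(S)
  (cells with P(S,T) = 0 contribute 0)
  (S=0,T=0): P(T|S) = (5/24)/(5/24) = 1;  -(5/24)·log₂(1) = 0.0000
  (S=1,T=1): P(T|S) = (19/24)/(19/24) = 1;  -(19/24)·log₂(1) = 0.0000
H(T|S) = 0.0000 + 0.0000
  = 0.0000 bits
H(S) + H(T|S) = 0.7383 + 0.0000 = 0.7383 bits

Both sides equal 0.7383 bits, so the chain rule holds ✓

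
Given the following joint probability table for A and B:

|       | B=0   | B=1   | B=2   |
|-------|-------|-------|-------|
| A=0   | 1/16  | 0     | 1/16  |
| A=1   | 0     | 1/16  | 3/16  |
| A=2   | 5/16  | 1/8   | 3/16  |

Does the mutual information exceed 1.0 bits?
Marginal P(A) (row sums):
  P(A=0) = 1/16 + 0 + 1/16 = 1/8
  P(A=1) = 0 + 1/16 + 3/16 = 1/4
  P(A=2) = 5/16 + 1/8 + 3/16 = 5/8
Marginal P(B) (column sums):
  P(B=0) = 1/16 + 0 + 5/16 = 3/8
  P(B=1) = 0 + 1/16 + 1/8 = 3/16
  P(B=2) = 1/16 + 3/16 + 3/16 = 7/16

H(A) = -[(1/8)·log₂(1/8) + (1/4)·log₂(1/4) + (5/8)·log₂(5/8)]
  = 0.3750 + 0.5000 + 0.4238
  = 1.2988 bits
H(B) = -[(3/8)·log₂(3/8) + (3/16)·log₂(3/16) + (7/16)·log₂(7/16)]
  = 0.5306 + 0.4528 + 0.5218
  = 1.5052 bits
H(A,B) = -[(1/16)·log₂(1/16) + (1/16)·log₂(1/16) + (1/16)·log₂(1/16) + (3/16)·log₂(3/16) + (5/16)·log₂(5/16) + (1/8)·log₂(1/8) + (3/16)·log₂(3/16)]
  = 0.2500 + 0.2500 + 0.2500 + 0.4528 + 0.5244 + 0.3750 + 0.4528
  = 2.5550 bits

I(A;B) = H(A) + H(B) - H(A,B)
  = 1.2988 + 1.5052 - 2.5550
  = 0.2490 bits

No. I(A;B) = 0.2490 bits, which is ≤ 1.0 bits.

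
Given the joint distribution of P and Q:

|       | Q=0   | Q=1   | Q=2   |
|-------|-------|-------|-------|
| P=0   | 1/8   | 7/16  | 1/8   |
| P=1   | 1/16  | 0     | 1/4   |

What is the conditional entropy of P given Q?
Marginal P(Q) (column sums):
  P(Q=0) = 1/8 + 1/16 = 3/16
  P(Q=1) = 7/16 + 0 = 7/16
  P(Q=2) = 1/8 + 1/4 = 3/8

H(P|Q) = -Σ P(P,Q)·log₂ P(P|Q), where P(P|Q) = P(P,Q) / P(Q)
  (cells with P(P,Q) = 0 contribute 0)
  (P=0,Q=0): P(P|Q) = (1/8)/(3/16) = 2/3;  -(1/8)·log₂(2/3) = 0.0731
  (P=0,Q=1): P(P|Q) = (7/16)/(7/16) = 1;  -(7/16)·log₂(1) = 0.0000
  (P=0,Q=2): P(P|Q) = (1/8)/(3/8) = 1/3;  -(1/8)·log₂(1/3) = 0.1981
  (P=1,Q=0): P(P|Q) = (1/16)/(3/16) = 1/3;  -(1/16)·log₂(1/3) = 0.0991
  (P=1,Q=2): P(P|Q) = (1/4)/(3/8) = 2/3;  -(1/4)·log₂(2/3) = 0.1462
H(P|Q) = 0.0731 + 0.0000 + 0.1981 + 0.0991 + 0.1462
  = 0.5165 bits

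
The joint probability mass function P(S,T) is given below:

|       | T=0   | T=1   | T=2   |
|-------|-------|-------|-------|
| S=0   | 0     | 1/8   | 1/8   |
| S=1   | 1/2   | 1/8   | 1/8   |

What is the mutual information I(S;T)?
Marginal P(S) (row sums):
  P(S=0) = 0 + 1/8 + 1/8 = 1/4
  P(S=1) = 1/2 + 1/8 + 1/8 = 3/4
Marginal P(T) (column sums):
  P(T=0) = 0 + 1/2 = 1/2
  P(T=1) = 1/8 + 1/8 = 1/4
  P(T=2) = 1/8 + 1/8 = 1/4

H(S) = -[(1/4)·log₂(1/4) + (3/4)·log₂(3/4)]
  = 0.5000 + 0.3113
  = 0.8113 bits
H(T) = -[(1/2)·log₂(1/2) + (1/4)·log₂(1/4) + (1/4)·log₂(1/4)]
  = 0.5000 + 0.5000 + 0.5000
  = 1.5000 bits
H(S,T) = -[(1/8)·log₂(1/8) + (1/8)·log₂(1/8) + (1/2)·log₂(1/2) + (1/8)·log₂(1/8) + (1/8)·log₂(1/8)]
  = 0.3750 + 0.3750 + 0.5000 + 0.3750 + 0.3750
  = 2.0000 bits

I(S;T) = H(S) + H(T) - H(S,T)
  = 0.8113 + 1.5000 - 2.0000
  = 0.3113 bits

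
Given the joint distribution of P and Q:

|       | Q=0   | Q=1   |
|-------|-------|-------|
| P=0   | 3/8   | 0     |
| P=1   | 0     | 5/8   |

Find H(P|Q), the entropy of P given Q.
Marginal P(Q) (column sums):
  P(Q=0) = 3/8 + 0 = 3/8
  P(Q=1) = 0 + 5/8 = 5/8

H(P|Q) = -Σ P(P,Q)·log₂ P(P|Q), where P(P|Q) = P(P,Q) / P(Q)
  (cells with P(P,Q) = 0 contribute 0)
  (P=0,Q=0): P(P|Q) = (3/8)/(3/8) = 1;  -(3/8)·log₂(1) = 0.0000
  (P=1,Q=1): P(P|Q) = (5/8)/(5/8) = 1;  -(5/8)·log₂(1) = 0.0000
H(P|Q) = 0.0000 + 0.0000
  = 0.0000 bits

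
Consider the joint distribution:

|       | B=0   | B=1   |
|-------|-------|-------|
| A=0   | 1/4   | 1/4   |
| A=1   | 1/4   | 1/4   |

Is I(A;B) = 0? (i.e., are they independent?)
Marginal P(A) (row sums):
  P(A=0) = 1/4 + 1/4 = 1/2
  P(A=1) = 1/4 + 1/4 = 1/2
Marginal P(B) (column sums):
  P(B=0) = 1/4 + 1/4 = 1/2
  P(B=1) = 1/4 + 1/4 = 1/2

A and B are independent iff P(A=i,B=j) = P(A=i)·P(B=j) for every cell.
  P(A=0)·P(B=0) = 1/2 × 1/2 = 1/4 = P(A=0,B=0) ✓
  P(A=0)·P(B=1) = 1/2 × 1/2 = 1/4 = P(A=0,B=1) ✓
  P(A=1)·P(B=0) = 1/2 × 1/2 = 1/4 = P(A=1,B=0) ✓
  P(A=1)·P(B=1) = 1/2 × 1/2 = 1/4 = P(A=1,B=1) ✓

Yes, A and B are independent: every cell factors, so I(A;B) = 0 bits.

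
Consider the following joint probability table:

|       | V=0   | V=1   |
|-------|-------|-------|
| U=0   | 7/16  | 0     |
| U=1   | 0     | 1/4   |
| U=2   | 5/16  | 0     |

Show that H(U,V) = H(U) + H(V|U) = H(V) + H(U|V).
Marginal P(U) (row sums):
  P(U=0) = 7/16 + 0 = 7/16
  P(U=1) = 0 + 1/4 = 1/4
  P(U=2) = 5/16 + 0 = 5/16
Marginal P(V) (column sums):
  P(V=0) = 7/16 + 0 + 5/16 = 3/4
  P(V=1) = 0 + 1/4 + 0 = 1/4

Decomposition 1: H(U) + H(V|U)
H(U) = -[(7/16)·log₂(7/16) + (1/4)·log₂(1/4) + (5/16)·log₂(5/16)]
  = 0.5218 + 0.5000 + 0.5244
  = 1.5462 bits
H(V|U) = -Σ P(U,V)·log₂ P(V|U), where P(V|U) = P(U,V) / P(U)
  (cells with P(U,V) = 0 contribute 0)
  (U=0,V=0): P(V|U) = (7/16)/(7/16) = 1;  -(7/16)·log₂(1) = 0.0000
  (U=1,V=1): P(V|U) = (1/4)/(1/4) = 1;  -(1/4)·log₂(1) = 0.0000
  (U=2,V=0): P(V|U) = (5/16)/(5/16) = 1;  -(5/16)·log₂(1) = 0.0000
H(V|U) = 0.0000 + 0.0000 + 0.0000
  = 0.0000 bits
H(U) + H(V|U) = 1.5462 + 0.0000 = 1.5462 bits

Decomposition 2: H(V) + H(U|V)
H(V) = -[(3/4)·log₂(3/4) + (1/4)·log₂(1/4)]
  = 0.3113 + 0.5000
  = 0.8113 bits
H(U|V) = -Σ P(U,V)·log₂ P(U|V), where P(U|V) = P(U,V) / P(V)
  (cells with P(U,V) = 0 contribute 0)
  (U=0,V=0): P(U|V) = (7/16)/(3/4) = 7/12;  -(7/16)·log₂(7/12) = 0.3402
  (U=1,V=1): P(U|V) = (1/4)/(1/4) = 1;  -(1/4)·log₂(1) = 0.0000
  (U=2,V=0): P(U|V) = (5/16)/(3/4) = 5/12;  -(5/16)·log₂(5/12) = 0.3947
H(U|V) = 0.3402 + 0.0000 + 0.3947
  = 0.7349 bits
H(V) + H(U|V) = 0.8113 + 0.7349 = 1.5462 bits

Direct computation of the joint entropy:
H(U,V) = -[(7/16)·log₂(7/16) + (1/4)·log₂(1/4) + (5/16)·log₂(5/16)]
  = 0.5218 + 0.5000 + 0.5244
  = 1.5462 bits

All three agree: H(U,V) = 1.5462 bits ✓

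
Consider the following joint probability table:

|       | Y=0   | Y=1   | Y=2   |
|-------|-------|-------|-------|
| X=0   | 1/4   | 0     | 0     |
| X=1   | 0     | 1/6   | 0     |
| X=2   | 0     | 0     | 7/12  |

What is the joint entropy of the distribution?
H(X,Y) = -Σ P(X,Y) log₂ P(X,Y), summed over the non-zero cells:
H(X,Y) = -[(1/4)·log₂(1/4) + (1/6)·log₂(1/6) + (7/12)·log₂(7/12)]
  = 0.5000 + 0.4308 + 0.4536
  = 1.3844 bits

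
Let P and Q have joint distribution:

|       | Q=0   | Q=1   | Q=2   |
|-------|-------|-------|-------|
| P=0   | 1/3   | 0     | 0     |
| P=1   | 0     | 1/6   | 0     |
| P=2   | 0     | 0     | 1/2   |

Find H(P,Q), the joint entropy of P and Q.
H(P,Q) = -Σ P(P,Q) log₂ P(P,Q), summed over the non-zero cells:
H(P,Q) = -[(1/3)·log₂(1/3) + (1/6)·log₂(1/6) + (1/2)·log₂(1/2)]
  = 0.5283 + 0.4308 + 0.5000
  = 1.4591 bits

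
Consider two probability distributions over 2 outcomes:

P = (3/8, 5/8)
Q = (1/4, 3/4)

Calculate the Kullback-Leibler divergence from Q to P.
D(P||Q) = Σ P(i) log₂(P(i)/Q(i))
  i=0: (3/8) × log₂((3/8)/(1/4)) = (3/8) × log₂(3/2) = 0.2194
  i=1: (5/8) × log₂((5/8)/(3/4)) = (5/8) × log₂(5/6) = -0.1644
D(P||Q) = 0.2194 - 0.1644
  = 0.0550 bits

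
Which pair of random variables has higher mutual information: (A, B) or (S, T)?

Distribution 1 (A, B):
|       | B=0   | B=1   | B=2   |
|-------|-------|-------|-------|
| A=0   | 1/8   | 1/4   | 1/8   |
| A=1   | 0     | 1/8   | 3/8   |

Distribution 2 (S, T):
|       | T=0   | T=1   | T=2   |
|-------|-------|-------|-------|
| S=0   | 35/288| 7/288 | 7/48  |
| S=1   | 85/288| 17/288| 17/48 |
Distribution 1 (A, B):
Marginal P(A) (row sums):
  P(A=0) = 1/8 + 1/4 + 1/8 = 1/2
  P(A=1) = 0 + 1/8 + 3/8 = 1/2
Marginal P(B) (column sums):
  P(B=0) = 1/8 + 0 = 1/8
  P(B=1) = 1/4 + 1/8 = 3/8
  P(B=2) = 1/8 + 3/8 = 1/2

H(A) = -[(1/2)·log₂(1/2) + (1/2)·log₂(1/2)]
  = 0.5000 + 0.5000
  = 1.0000 bits
H(B) = -[(1/8)·log₂(1/8) + (3/8)·log₂(3/8) + (1/2)·log₂(1/2)]
  = 0.3750 + 0.5306 + 0.5000
  = 1.4056 bits
H(A,B) = -[(1/8)·log₂(1/8) + (1/4)·log₂(1/4) + (1/8)·log₂(1/8) + (1/8)·log₂(1/8) + (3/8)·log₂(3/8)]
  = 0.3750 + 0.5000 + 0.3750 + 0.3750 + 0.5306
  = 2.1556 bits

I(A;B) = H(A) + H(B) - H(A,B)
  = 1.0000 + 1.4056 - 2.1556
  = 0.2500 bits

Distribution 2 (S, T):
Marginal P(S) (row sums):
  P(S=0) = 35/288 + 7/288 + 7/48 = 7/24
  P(S=1) = 85/288 + 17/288 + 17/48 = 17/24
Marginal P(T) (column sums):
  P(T=0) = 35/288 + 85/288 = 5/12
  P(T=1) = 7/288 + 17/288 = 1/12
  P(T=2) = 7/48 + 17/48 = 1/2

H(S) = -[(7/24)·log₂(7/24) + (17/24)·log₂(17/24)]
  = 0.5185 + 0.3524
  = 0.8709 bits
H(T) = -[(5/12)·log₂(5/12) + (1/12)·log₂(1/12) + (1/2)·log₂(1/2)]
  = 0.5263 + 0.2987 + 0.5000
  = 1.3250 bits
H(S,T) = -[(35/288)·log₂(35/288) + (7/288)·log₂(7/288) + (7/48)·log₂(7/48) + (85/288)·log₂(85/288) + (17/288)·log₂(17/288) + (17/48)·log₂(17/48)]
  = 0.3695 + 0.1303 + 0.4051 + 0.5196 + 0.2410 + 0.5304
  = 2.1959 bits

I(S;T) = H(S) + H(T) - H(S,T)
  = 0.8709 + 1.3250 - 2.1959
  = 0.0000 bits

I(A;B) = 0.2500 bits > I(S;T) = 0.0000 bits, so (A, B) has the higher mutual information (stronger dependence).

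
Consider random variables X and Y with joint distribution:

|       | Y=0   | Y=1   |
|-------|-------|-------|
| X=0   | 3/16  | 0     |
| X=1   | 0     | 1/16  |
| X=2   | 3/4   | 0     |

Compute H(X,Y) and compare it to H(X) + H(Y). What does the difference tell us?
Marginal P(X) (row sums):
  P(X=0) = 3/16 + 0 = 3/16
  P(X=1) = 0 + 1/16 = 1/16
  P(X=2) = 3/4 + 0 = 3/4
Marginal P(Y) (column sums):
  P(Y=0) = 3/16 + 0 + 3/4 = 15/16
  P(Y=1) = 0 + 1/16 + 0 = 1/16

H(X,Y) = -[(3/16)·log₂(3/16) + (1/16)·log₂(1/16) + (3/4)·log₂(3/4)]
  = 0.4528 + 0.2500 + 0.3113
  = 1.0141 bits
H(X) = -[(3/16)·log₂(3/16) + (1/16)·log₂(1/16) + (3/4)·log₂(3/4)]
  = 0.4528 + 0.2500 + 0.3113
  = 1.0141 bits
H(Y) = -[(15/16)·log₂(15/16) + (1/16)·log₂(1/16)]
  = 0.0873 + 0.2500
  = 0.3373 bits

H(X) + H(Y) = 1.0141 + 0.3373 = 1.3514 bits
Difference: H(X) + H(Y) - H(X,Y) = 1.3514 - 1.0141 = 0.3373 bits = I(X;Y)

The difference is the mutual information; it is positive here, so X and Y are dependent (knowing one reduces uncertainty about the other by 0.3373 bits).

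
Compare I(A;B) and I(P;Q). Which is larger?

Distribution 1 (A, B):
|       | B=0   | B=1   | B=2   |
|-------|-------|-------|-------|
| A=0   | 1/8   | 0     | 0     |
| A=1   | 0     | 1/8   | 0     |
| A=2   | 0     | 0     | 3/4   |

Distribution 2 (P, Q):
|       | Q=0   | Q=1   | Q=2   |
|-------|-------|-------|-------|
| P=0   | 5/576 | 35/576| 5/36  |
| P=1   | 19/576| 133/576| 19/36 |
Distribution 1 (A, B):
Marginal P(A) (row sums):
  P(A=0) = 1/8 + 0 + 0 = 1/8
  P(A=1) = 0 + 1/8 + 0 = 1/8
  P(A=2) = 0 + 0 + 3/4 = 3/4
Marginal P(B) (column sums):
  P(B=0) = 1/8 + 0 + 0 = 1/8
  P(B=1) = 0 + 1/8 + 0 = 1/8
  P(B=2) = 0 + 0 + 3/4 = 3/4

H(A) = -[(1/8)·log₂(1/8) + (1/8)·log₂(1/8) + (3/4)·log₂(3/4)]
  = 0.3750 + 0.3750 + 0.3113
  = 1.0613 bits
H(B) = -[(1/8)·log₂(1/8) + (1/8)·log₂(1/8) + (3/4)·log₂(3/4)]
  = 0.3750 + 0.3750 + 0.3113
  = 1.0613 bits
H(A,B) = -[(1/8)·log₂(1/8) + (1/8)·log₂(1/8) + (3/4)·log₂(3/4)]
  = 0.3750 + 0.3750 + 0.3113
  = 1.0613 bits

I(A;B) = H(A) + H(B) - H(A,B)
  = 1.0613 + 1.0613 - 1.0613
  = 1.0613 bits

Distribution 2 (P, Q):
Marginal P(P) (row sums):
  P(P=0) = 5/576 + 35/576 + 5/36 = 5/24
  P(P=1) = 19/576 + 133/576 + 19/36 = 19/24
Marginal P(Q) (column sums):
  P(Q=0) = 5/576 + 19/576 = 1/24
  P(Q=1) = 35/576 + 133/576 = 7/24
  P(Q=2) = 5/36 + 19/36 = 2/3

H(P) = -[(5/24)·log₂(5/24) + (19/24)·log₂(19/24)]
  = 0.4715 + 0.2668
  = 0.7383 bits
H(Q) = -[(1/24)·log₂(1/24) + (7/24)·log₂(7/24) + (2/3)·log₂(2/3)]
  = 0.1910 + 0.5185 + 0.3900
  = 1.0995 bits
H(P,Q) = -[(5/576)·log₂(5/576) + (35/576)·log₂(35/576) + (5/36)·log₂(5/36) + (19/576)·log₂(19/576) + (133/576)·log₂(133/576) + (19/36)·log₂(19/36)]
  = 0.0594 + 0.2455 + 0.3956 + 0.1624 + 0.4883 + 0.4866
  = 1.8378 bits

I(P;Q) = H(P) + H(Q) - H(P,Q)
  = 0.7383 + 1.0995 - 1.8378
  = 0.0000 bits

I(A;B) = 1.0613 bits > I(P;Q) = 0.0000 bits, so (A, B) has the higher mutual information (stronger dependence).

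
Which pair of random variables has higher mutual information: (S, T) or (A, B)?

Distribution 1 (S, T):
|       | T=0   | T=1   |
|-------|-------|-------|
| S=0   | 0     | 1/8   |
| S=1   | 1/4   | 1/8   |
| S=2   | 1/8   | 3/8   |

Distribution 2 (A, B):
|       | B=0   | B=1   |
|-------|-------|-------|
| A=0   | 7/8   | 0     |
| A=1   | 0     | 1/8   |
Distribution 1 (S, T):
Marginal P(S) (row sums):
  P(S=0) = 0 + 1/8 = 1/8
  P(S=1) = 1/4 + 1/8 = 3/8
  P(S=2) = 1/8 + 3/8 = 1/2
Marginal P(T) (column sums):
  P(T=0) = 0 + 1/4 + 1/8 = 3/8
  P(T=1) = 1/8 + 1/8 + 3/8 = 5/8

H(S) = -[(1/8)·log₂(1/8) + (3/8)·log₂(3/8) + (1/2)·log₂(1/2)]
  = 0.3750 + 0.5306 + 0.5000
  = 1.4056 bits
H(T) = -[(3/8)·log₂(3/8) + (5/8)·log₂(5/8)]
  = 0.5306 + 0.4238
  = 0.9544 bits
H(S,T) = -[(1/8)·log₂(1/8) + (1/4)·log₂(1/4) + (1/8)·log₂(1/8) + (1/8)·log₂(1/8) + (3/8)·log₂(3/8)]
  = 0.3750 + 0.5000 + 0.3750 + 0.3750 + 0.5306
  = 2.1556 bits

I(S;T) = H(S) + H(T) - H(S,T)
  = 1.4056 + 0.9544 - 2.1556
  = 0.2044 bits

Distribution 2 (A, B):
Marginal P(A) (row sums):
  P(A=0) = 7/8 + 0 = 7/8
  P(A=1) = 0 + 1/8 = 1/8
Marginal P(B) (column sums):
  P(B=0) = 7/8 + 0 = 7/8
  P(B=1) = 0 + 1/8 = 1/8

H(A) = -[(7/8)·log₂(7/8) + (1/8)·log₂(1/8)]
  = 0.1686 + 0.3750
  = 0.5436 bits
H(B) = -[(7/8)·log₂(7/8) + (1/8)·log₂(1/8)]
  = 0.1686 + 0.3750
  = 0.5436 bits
H(A,B) = -[(7/8)·log₂(7/8) + (1/8)·log₂(1/8)]
  = 0.1686 + 0.3750
  = 0.5436 bits

I(A;B) = H(A) + H(B) - H(A,B)
  = 0.5436 + 0.5436 - 0.5436
  = 0.5436 bits

I(A;B) = 0.5436 bits > I(S;T) = 0.2044 bits, so (A, B) has the higher mutual information (stronger dependence).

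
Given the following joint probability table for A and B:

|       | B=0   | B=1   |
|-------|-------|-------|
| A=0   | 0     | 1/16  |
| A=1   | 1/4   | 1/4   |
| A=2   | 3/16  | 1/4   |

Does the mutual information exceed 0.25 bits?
Marginal P(A) (row sums):
  P(A=0) = 0 + 1/16 = 1/16
  P(A=1) = 1/4 + 1/4 = 1/2
  P(A=2) = 3/16 + 1/4 = 7/16
Marginal P(B) (column sums):
  P(B=0) = 0 + 1/4 + 3/16 = 7/16
  P(B=1) = 1/16 + 1/4 + 1/4 = 9/16

H(A) = -[(1/16)·log₂(1/16) + (1/2)·log₂(1/2) + (7/16)·log₂(7/16)]
  = 0.2500 + 0.5000 + 0.5218
  = 1.2718 bits
H(B) = -[(7/16)·log₂(7/16) + (9/16)·log₂(9/16)]
  = 0.5218 + 0.4669
  = 0.9887 bits
H(A,B) = -[(1/16)·log₂(1/16) + (1/4)·log₂(1/4) + (1/4)·log₂(1/4) + (3/16)·log₂(3/16) + (1/4)·log₂(1/4)]
  = 0.2500 + 0.5000 + 0.5000 + 0.4528 + 0.5000
  = 2.2028 bits

I(A;B) = H(A) + H(B) - H(A,B)
  = 1.2718 + 0.9887 - 2.2028
  = 0.0577 bits

No. I(A;B) = 0.0577 bits, which is ≤ 0.25 bits.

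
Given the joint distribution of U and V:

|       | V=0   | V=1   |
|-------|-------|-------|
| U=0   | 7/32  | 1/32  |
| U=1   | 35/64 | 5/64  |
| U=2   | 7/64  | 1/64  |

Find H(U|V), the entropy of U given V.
Marginal P(V) (column sums):
  P(V=0) = 7/32 + 35/64 + 7/64 = 7/8
  P(V=1) = 1/32 + 5/64 + 1/64 = 1/8

H(U|V) = -Σ P(U,V)·log₂ P(U|V), where P(U|V) = P(U,V) / P(V)
  (U=0,V=0): P(U|V) = (7/32)/(7/8) = 1/4;  -(7/32)·log₂(1/4) = 0.4375
  (U=0,V=1): P(U|V) = (1/32)/(1/8) = 1/4;  -(1/32)·log₂(1/4) = 0.0625
  (U=1,V=0): P(U|V) = (35/64)/(7/8) = 5/8;  -(35/64)·log₂(5/8) = 0.3708
  (U=1,V=1): P(U|V) = (5/64)/(1/8) = 5/8;  -(5/64)·log₂(5/8) = 0.0530
  (U=2,V=0): P(U|V) = (7/64)/(7/8) = 1/8;  -(7/64)·log₂(1/8) = 0.3281
  (U=2,V=1): P(U|V) = (1/64)/(1/8) = 1/8;  -(1/64)·log₂(1/8) = 0.0469
H(U|V) = 0.4375 + 0.0625 + 0.3708 + 0.0530 + 0.3281 + 0.0469
  = 1.2988 bits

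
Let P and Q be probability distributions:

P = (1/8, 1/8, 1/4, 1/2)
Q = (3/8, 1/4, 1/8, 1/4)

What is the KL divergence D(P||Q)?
D(P||Q) = Σ P(i) log₂(P(i)/Q(i))
  i=0: (1/8) × log₂((1/8)/(3/8)) = (1/8) × log₂(1/3) = -0.1981
  i=1: (1/8) × log₂((1/8)/(1/4)) = (1/8) × log₂(1/2) = -0.1250
  i=2: (1/4) × log₂((1/4)/(1/8)) = (1/4) × log₂(2) = 0.2500
  i=3: (1/2) × log₂((1/2)/(1/4)) = (1/2) × log₂(2) = 0.5000
D(P||Q) = -0.1981 - 0.1250 + 0.2500 + 0.5000
  = 0.4269 bits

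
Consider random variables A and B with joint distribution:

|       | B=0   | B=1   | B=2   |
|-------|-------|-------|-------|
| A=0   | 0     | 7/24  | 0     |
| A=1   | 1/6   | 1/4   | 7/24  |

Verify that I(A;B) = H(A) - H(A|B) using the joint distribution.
Left side, from I(A;B) = H(A) + H(B) - H(A,B):
Marginal P(A) (row sums):
  P(A=0) = 0 + 7/24 + 0 = 7/24
  P(A=1) = 1/6 + 1/4 + 7/24 = 17/24
Marginal P(B) (column sums):
  P(B=0) = 0 + 1/6 = 1/6
  P(B=1) = 7/24 + 1/4 = 13/24
  P(B=2) = 0 + 7/24 = 7/24

H(A) = -[(7/24)·log₂(7/24) + (17/24)·log₂(17/24)]
  = 0.5185 + 0.3524
  = 0.8709 bits
H(B) = -[(1/6)·log₂(1/6) + (13/24)·log₂(13/24) + (7/24)·log₂(7/24)]
  = 0.4308 + 0.4791 + 0.5185
  = 1.4284 bits
H(A,B) = -[(7/24)·log₂(7/24) + (1/6)·log₂(1/6) + (1/4)·log₂(1/4) + (7/24)·log₂(7/24)]
  = 0.5185 + 0.4308 + 0.5000 + 0.5185
  = 1.9678 bits

I(A;B) = H(A) + H(B) - H(A,B)
  = 0.8709 + 1.4284 - 1.9678
  = 0.3315 bits

Right side, with H(A|B) computed directly from the conditional probabilities:
H(A|B) = -Σ P(A,B)·log₂ P(A|B), where P(A|B) = P(A,B) / P(B)
  (cells with P(A,B) = 0 contribute 0)
  (A=0,B=1): P(A|B) = (7/24)/(13/24) = 7/13;  -(7/24)·log₂(7/13) = 0.2605
  (A=1,B=0): P(A|B) = (1/6)/(1/6) = 1;  -(1/6)·log₂(1) = 0.0000
  (A=1,B=1): P(A|B) = (1/4)/(13/24) = 6/13;  -(1/4)·log₂(6/13) = 0.2789
  (A=1,B=2): P(A|B) = (7/24)/(7/24) = 1;  -(7/24)·log₂(1) = 0.0000
H(A|B) = 0.2605 + 0.0000 + 0.2789 + 0.0000
  = 0.5394 bits
H(A) - H(A|B) = 0.8709 - 0.5394 = 0.3315 bits

Both sides equal 0.3315 bits, so I(A;B) = H(A) - H(A|B) ✓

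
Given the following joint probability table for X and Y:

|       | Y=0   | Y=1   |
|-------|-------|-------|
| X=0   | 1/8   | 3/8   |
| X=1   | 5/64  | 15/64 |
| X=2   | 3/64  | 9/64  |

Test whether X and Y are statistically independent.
Marginal P(X) (row sums):
  P(X=0) = 1/8 + 3/8 = 1/2
  P(X=1) = 5/64 + 15/64 = 5/16
  P(X=2) = 3/64 + 9/64 = 3/16
Marginal P(Y) (column sums):
  P(Y=0) = 1/8 + 5/64 + 3/64 = 1/4
  P(Y=1) = 3/8 + 15/64 + 9/64 = 3/4

X and Y are independent iff P(X=i,Y=j) = P(X=i)·P(Y=j) for every cell.
  P(X=0)·P(Y=0) = 1/2 × 1/4 = 1/8 = P(X=0,Y=0) ✓
  P(X=0)·P(Y=1) = 1/2 × 3/4 = 3/8 = P(X=0,Y=1) ✓
  P(X=1)·P(Y=0) = 5/16 × 1/4 = 5/64 = P(X=1,Y=0) ✓
  P(X=1)·P(Y=1) = 5/16 × 3/4 = 15/64 = P(X=1,Y=1) ✓
  P(X=2)·P(Y=0) = 3/16 × 1/4 = 3/64 = P(X=2,Y=0) ✓
  P(X=2)·P(Y=1) = 3/16 × 3/4 = 9/64 = P(X=2,Y=1) ✓

Yes, X and Y are independent: every cell factors, so I(X;Y) = 0 bits.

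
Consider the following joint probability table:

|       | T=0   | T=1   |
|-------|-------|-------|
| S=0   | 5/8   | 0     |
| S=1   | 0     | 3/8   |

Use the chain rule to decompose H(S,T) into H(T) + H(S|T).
By the chain rule: H(S,T) = H(T) + H(S|T)

Marginal P(T) (column sums):
  P(T=0) = 5/8 + 0 = 5/8
  P(T=1) = 0 + 3/8 = 3/8
H(T) = -[(5/8)·log₂(5/8) + (3/8)·log₂(3/8)]
  = 0.4238 + 0.5306
  = 0.9544 bits
H(S|T) = -Σ P(S,T)·log₂ P(S|T), where P(S|T) = P(S,T) / P(T)
  (cells with P(S,T) = 0 contribute 0)
  (S=0,T=0): P(S|T) = (5/8)/(5/8) = 1;  -(5/8)·log₂(1) = 0.0000
  (S=1,T=1): P(S|T) = (3/8)/(3/8) = 1;  -(3/8)·log₂(1) = 0.0000
H(S|T) = 0.0000 + 0.0000
  = 0.0000 bits

H(S,T) = H(T) + H(S|T) = 0.9544 + 0.0000 = 0.9544 bits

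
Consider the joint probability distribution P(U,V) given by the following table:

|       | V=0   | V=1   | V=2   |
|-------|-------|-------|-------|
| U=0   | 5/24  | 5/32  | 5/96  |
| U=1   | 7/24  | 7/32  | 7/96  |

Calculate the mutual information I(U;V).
Marginal P(U) (row sums):
  P(U=0) = 5/24 + 5/32 + 5/96 = 5/12
  P(U=1) = 7/24 + 7/32 + 7/96 = 7/12
Marginal P(V) (column sums):
  P(V=0) = 5/24 + 7/24 = 1/2
  P(V=1) = 5/32 + 7/32 = 3/8
  P(V=2) = 5/96 + 7/96 = 1/8

H(U) = -[(5/12)·log₂(5/12) + (7/12)·log₂(7/12)]
  = 0.5263 + 0.4536
  = 0.9799 bits
H(V) = -[(1/2)·log₂(1/2) + (3/8)·log₂(3/8) + (1/8)·log₂(1/8)]
  = 0.5000 + 0.5306 + 0.3750
  = 1.4056 bits
H(U,V) = -[(5/24)·log₂(5/24) + (5/32)·log₂(5/32) + (5/96)·log₂(5/96) + (7/24)·log₂(7/24) + (7/32)·log₂(7/32) + (7/96)·log₂(7/96)]
  = 0.4715 + 0.4184 + 0.2220 + 0.5185 + 0.4796 + 0.2755
  = 2.3855 bits

I(U;V) = H(U) + H(V) - H(U,V)
  = 0.9799 + 1.4056 - 2.3855
  = 0.0000 bits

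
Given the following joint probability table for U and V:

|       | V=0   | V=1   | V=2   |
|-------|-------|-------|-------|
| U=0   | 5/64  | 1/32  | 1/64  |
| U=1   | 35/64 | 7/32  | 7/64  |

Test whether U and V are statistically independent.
Marginal P(U) (row sums):
  P(U=0) = 5/64 + 1/32 + 1/64 = 1/8
  P(U=1) = 35/64 + 7/32 + 7/64 = 7/8
Marginal P(V) (column sums):
  P(V=0) = 5/64 + 35/64 = 5/8
  P(V=1) = 1/32 + 7/32 = 1/4
  P(V=2) = 1/64 + 7/64 = 1/8

U and V are independent iff P(U=i,V=j) = P(U=i)·P(V=j) for every cell.
  P(U=0)·P(V=0) = 1/8 × 5/8 = 5/64 = P(U=0,V=0) ✓
  P(U=0)·P(V=1) = 1/8 × 1/4 = 1/32 = P(U=0,V=1) ✓
  P(U=0)·P(V=2) = 1/8 × 1/8 = 1/64 = P(U=0,V=2) ✓
  P(U=1)·P(V=0) = 7/8 × 5/8 = 35/64 = P(U=1,V=0) ✓
  P(U=1)·P(V=1) = 7/8 × 1/4 = 7/32 = P(U=1,V=1) ✓
  P(U=1)·P(V=2) = 7/8 × 1/8 = 7/64 = P(U=1,V=2) ✓

Yes, U and V are independent: every cell factors, so I(U;V) = 0 bits.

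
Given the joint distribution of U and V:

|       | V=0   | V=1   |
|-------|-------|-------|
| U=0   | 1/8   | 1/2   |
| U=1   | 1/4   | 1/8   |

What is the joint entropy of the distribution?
H(U,V) = -Σ P(U,V) log₂ P(U,V), summed over the non-zero cells:
H(U,V) = -[(1/8)·log₂(1/8) + (1/2)·log₂(1/2) + (1/4)·log₂(1/4) + (1/8)·log₂(1/8)]
  = 0.3750 + 0.5000 + 0.5000 + 0.3750
  = 1.7500 bits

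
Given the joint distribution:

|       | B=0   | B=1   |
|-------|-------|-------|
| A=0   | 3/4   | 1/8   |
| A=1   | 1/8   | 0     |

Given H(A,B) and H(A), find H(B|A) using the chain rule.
From the chain rule: H(A,B) = H(A) + H(B|A)
Therefore: H(B|A) = H(A,B) - H(A)

H(A,B) = -[(3/4)·log₂(3/4) + (1/8)·log₂(1/8) + (1/8)·log₂(1/8)]
  = 0.3113 + 0.3750 + 0.3750
  = 1.0613 bits
Marginal P(A) (row sums):
  P(A=0) = 3/4 + 1/8 = 7/8
  P(A=1) = 1/8 + 0 = 1/8
H(A) = -[(7/8)·log₂(7/8) + (1/8)·log₂(1/8)]
  = 0.1686 + 0.3750
  = 0.5436 bits

H(B|A) = 1.0613 - 0.5436 = 0.5177 bits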